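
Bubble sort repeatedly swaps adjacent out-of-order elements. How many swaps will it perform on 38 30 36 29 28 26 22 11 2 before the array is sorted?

35

The minimum number of adjacent swaps to sort an array equals its inversion count, since every such swap removes exactly one inversion.
Count inversions — for each element, later elements that are smaller:
38: 30, 36, 29, 28, 26, 22, 11, 2 → 8
30: 29, 28, 26, 22, 11, 2 → 6
36: 29, 28, 26, 22, 11, 2 → 6
29: 28, 26, 22, 11, 2 → 5
28: 26, 22, 11, 2 → 4
26: 22, 11, 2 → 3
22: 11, 2 → 2
11: 2 → 1
2: none → 0
Total inversions: 8 + 6 + 6 + 5 + 4 + 3 + 2 + 1 + 0 = 35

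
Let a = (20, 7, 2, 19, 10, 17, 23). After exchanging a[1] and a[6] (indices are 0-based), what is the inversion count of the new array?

15

Positions 1 and 6 hold 7 and 23; after swapping, the array is [20, 23, 2, 19, 10, 17, 7].
Count, for each position, how many later elements it exceeds:
20: 5
23: 5
2: 0
19: 3
10: 1
17: 1
7: 0
Sum: 5 + 5 + 0 + 3 + 1 + 1 + 0 = 15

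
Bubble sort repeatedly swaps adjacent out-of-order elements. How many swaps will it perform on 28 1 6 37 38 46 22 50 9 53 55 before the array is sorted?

Each adjacent swap fixes exactly one inversion, so the minimum swap count equals the number of inversions.
Count inversions — for each element, later elements that are smaller:
28: 1, 6, 22, 9 → 4
1: none → 0
6: none → 0
37: 22, 9 → 2
38: 22, 9 → 2
46: 22, 9 → 2
22: 9 → 1
50: 9 → 1
9: none → 0
53: none → 0
55: none → 0
Total inversions: 4 + 0 + 0 + 2 + 2 + 2 + 1 + 1 + 0 + 0 + 0 = 12

12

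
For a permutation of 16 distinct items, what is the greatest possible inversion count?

There are 120 inversions.

A reversed (strictly descending) arrangement makes every pair an inversion, giving C(16, 2) inversions.
C(16, 2) = 16·15/2 = 120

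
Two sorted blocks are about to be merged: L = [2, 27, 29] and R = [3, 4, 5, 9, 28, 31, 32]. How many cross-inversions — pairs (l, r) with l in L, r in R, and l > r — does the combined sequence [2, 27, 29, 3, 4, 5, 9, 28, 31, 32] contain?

Take each right-half value and tally the left-half values above it:
r = 3: 27, 29 → 2
r = 4: 27, 29 → 2
r = 5: 27, 29 → 2
r = 9: 27, 29 → 2
r = 28: 29 → 1
r = 31: none → 0
r = 32: none → 0
Cross-inversions: 2 + 2 + 2 + 2 + 1 + 0 + 0 = 9

9 split inversions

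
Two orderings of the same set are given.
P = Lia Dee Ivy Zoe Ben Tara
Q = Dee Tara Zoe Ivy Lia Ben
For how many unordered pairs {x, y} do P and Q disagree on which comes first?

8

Assign each item its position (1..6) in the first ordering, then rewrite the second ordering as that position sequence:
positions: Lia→1, Dee→2, Ivy→3, Zoe→4, Ben→5, Tara→6
second ordering as positions: [2, 6, 4, 3, 1, 5]
Discordant pairs = inversions in this position sequence.
2: 1 → 1
6: 4, 3, 1, 5 → 4
4: 3, 1 → 2
3: 1 → 1
1: 0
5: 0
Total: 1 + 4 + 2 + 1 + 0 + 0 = 8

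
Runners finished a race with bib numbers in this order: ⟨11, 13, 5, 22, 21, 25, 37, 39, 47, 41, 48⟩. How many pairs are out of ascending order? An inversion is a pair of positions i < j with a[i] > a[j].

For each element, count later entries that are smaller:
11: 1
13: 1
5: 0
22: 1
21: 0
25: 0
37: 0
39: 0
47: 1
41: 0
48: 0
Sum: 1 + 1 + 0 + 1 + 0 + 0 + 0 + 0 + 1 + 0 + 0 = 4

4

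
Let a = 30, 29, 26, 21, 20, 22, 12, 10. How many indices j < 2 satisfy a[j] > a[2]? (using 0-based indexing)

2 such elements

The element at index 2 is 26.
Elements before it: 30, 29
Those larger than 26: 30, 29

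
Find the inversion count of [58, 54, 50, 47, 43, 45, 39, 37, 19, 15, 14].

54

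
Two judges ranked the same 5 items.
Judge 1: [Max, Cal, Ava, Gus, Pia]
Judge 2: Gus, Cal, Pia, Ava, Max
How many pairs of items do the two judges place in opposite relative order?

Assign each item its position (1..5) in the first ordering, then rewrite the second ordering as that position sequence:
positions: Max→1, Cal→2, Ava→3, Gus→4, Pia→5
second ordering as positions: [4, 2, 5, 3, 1]
Discordant pairs = inversions in this position sequence.
4: 2, 3, 1 → 3
2: 1 → 1
5: 3, 1 → 2
3: 1 → 1
1: 0
Total: 3 + 1 + 2 + 1 + 0 = 7

7 discordant pairs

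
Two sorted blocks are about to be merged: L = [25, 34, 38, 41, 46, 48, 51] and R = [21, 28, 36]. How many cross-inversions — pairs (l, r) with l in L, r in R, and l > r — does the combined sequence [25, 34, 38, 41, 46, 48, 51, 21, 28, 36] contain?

For each element r of the right run, count left-run elements greater than r:
r = 21: 25, 34, 38, 41, 46, 48, 51 → 7
r = 28: 34, 38, 41, 46, 48, 51 → 6
r = 36: 38, 41, 46, 48, 51 → 5
Cross-inversions: 7 + 6 + 5 = 18

18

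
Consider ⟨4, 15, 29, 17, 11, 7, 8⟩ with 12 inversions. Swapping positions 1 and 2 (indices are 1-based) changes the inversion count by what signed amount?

+1

Positions 1 and 2 hold 4 and 15; after swapping, the array is [15, 4, 29, 17, 11, 7, 8].
Count, for each position, how many later elements it exceeds:
15: 4
4: 0
29: 4
17: 3
11: 2
7: 0
8: 0
Sum: 4 + 0 + 4 + 3 + 2 + 0 + 0 = 13
Change: 13 − 12 = +1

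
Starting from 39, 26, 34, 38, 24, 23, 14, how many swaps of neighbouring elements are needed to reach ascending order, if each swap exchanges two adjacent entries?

Adjacent swaps: 18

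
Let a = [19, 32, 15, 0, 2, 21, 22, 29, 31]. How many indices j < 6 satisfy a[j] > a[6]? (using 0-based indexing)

The element at index 6 is 22.
Elements before it: 19, 32, 15, 0, 2, 21
Those larger than 22: 32

1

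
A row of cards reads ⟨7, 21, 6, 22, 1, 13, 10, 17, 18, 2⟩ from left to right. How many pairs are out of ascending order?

Count, for each position, how many later elements it exceeds:
7 → 6, 1, 2 → 3
21 → 6, 1, 13, 10, 17, 18, 2 → 7
6 → 1, 2 → 2
22 → 1, 13, 10, 17, 18, 2 → 6
1 → none → 0
13 → 10, 2 → 2
10 → 2 → 1
17 → 2 → 1
18 → 2 → 1
2 → none → 0
Sum: 3 + 7 + 2 + 6 + 0 + 2 + 1 + 1 + 1 + 0 = 23

23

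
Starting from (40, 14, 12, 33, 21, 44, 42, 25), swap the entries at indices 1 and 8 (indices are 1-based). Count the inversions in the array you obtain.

Positions 1 and 8 hold 40 and 25; after swapping, the array is [25, 14, 12, 33, 21, 44, 42, 40].
Sweep left to right; for each value list the smaller values that follow it:
25: 3
14: 1
12: 0
33: 1
21: 0
44: 2
42: 1
40: 0
Sum: 3 + 1 + 0 + 1 + 0 + 2 + 1 + 0 = 8

8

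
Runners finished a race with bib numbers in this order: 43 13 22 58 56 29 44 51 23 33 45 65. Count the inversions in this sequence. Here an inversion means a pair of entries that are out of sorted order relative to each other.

24

Count, for each position, how many later elements it exceeds:
43: 5
13: 0
22: 0
58: 7
56: 6
29: 1
44: 2
51: 3
23: 0
33: 0
45: 0
65: 0
Sum: 5 + 0 + 0 + 7 + 6 + 1 + 2 + 3 + 0 + 0 + 0 + 0 = 24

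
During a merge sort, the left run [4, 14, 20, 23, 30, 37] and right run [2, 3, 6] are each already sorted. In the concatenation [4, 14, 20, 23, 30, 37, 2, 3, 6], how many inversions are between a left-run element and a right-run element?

17

Count, for every r in R, how many entries of L exceed r:
r = 2: 4, 14, 20, 23, 30, 37 → 6
r = 3: 4, 14, 20, 23, 30, 37 → 6
r = 6: 14, 20, 23, 30, 37 → 5
Cross-inversions: 6 + 6 + 5 = 17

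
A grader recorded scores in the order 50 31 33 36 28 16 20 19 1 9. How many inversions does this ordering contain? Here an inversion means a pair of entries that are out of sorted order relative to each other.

There are 39 inversions.

For each element, count later entries that are smaller:
50: 9
31: 6
33: 6
36: 6
28: 5
16: 2
20: 3
19: 2
1: 0
9: 0
Sum: 9 + 6 + 6 + 6 + 5 + 2 + 3 + 2 + 0 + 0 = 39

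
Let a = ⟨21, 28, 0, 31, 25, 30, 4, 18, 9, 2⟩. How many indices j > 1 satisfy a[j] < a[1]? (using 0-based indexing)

The element at index 1 is 28.
Elements after it: 0, 31, 25, 30, 4, 18, 9, 2
Those smaller than 28: 0, 25, 4, 18, 9, 2

6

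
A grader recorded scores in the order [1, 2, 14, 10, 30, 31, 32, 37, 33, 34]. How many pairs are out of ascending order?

3 out-of-order pairs

Count, for each position, how many later elements it exceeds:
1: 0
2: 0
14: 1
10: 0
30: 0
31: 0
32: 0
37: 2
33: 0
34: 0
Sum: 0 + 0 + 1 + 0 + 0 + 0 + 0 + 2 + 0 + 0 = 3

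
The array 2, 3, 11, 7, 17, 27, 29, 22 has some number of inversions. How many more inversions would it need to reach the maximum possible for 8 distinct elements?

25

Maximum inversions for 8 distinct elements is C(8, 2) = 8·7/2 = 28.
Current inversions — for each element, count later smaller elements:
2: 0
3: 0
11: 1
7: 0
17: 0
27: 1
29: 1
22: 0
Current total: 0 + 0 + 1 + 0 + 0 + 1 + 1 + 0 = 3
Shortfall: 28 − 3 = 25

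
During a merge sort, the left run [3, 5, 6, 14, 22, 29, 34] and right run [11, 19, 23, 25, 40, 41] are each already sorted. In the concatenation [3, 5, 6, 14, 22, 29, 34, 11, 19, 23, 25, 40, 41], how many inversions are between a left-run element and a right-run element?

11 cross-inversions

For each element r of the right run, count left-run elements greater than r:
r = 11: 14, 22, 29, 34 → 4
r = 19: 22, 29, 34 → 3
r = 23: 29, 34 → 2
r = 25: 29, 34 → 2
r = 40: none → 0
r = 41: none → 0
Cross-inversions: 4 + 3 + 2 + 2 + 0 + 0 = 11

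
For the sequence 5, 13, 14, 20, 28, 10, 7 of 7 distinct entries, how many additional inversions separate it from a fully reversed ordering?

12

Maximum inversions for 7 distinct elements is C(7, 2) = 7·6/2 = 21.
Current inversions — for each element, count later smaller elements:
5: 0
13: 2
14: 2
20: 2
28: 2
10: 1
7: 0
Current total: 0 + 2 + 2 + 2 + 2 + 1 + 0 = 9
Shortfall: 21 − 9 = 12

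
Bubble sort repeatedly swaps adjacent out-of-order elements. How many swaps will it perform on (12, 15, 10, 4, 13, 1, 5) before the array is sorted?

15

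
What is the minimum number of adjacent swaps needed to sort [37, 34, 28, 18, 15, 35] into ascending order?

There are 11 swaps.

Minimum adjacent swaps = number of inversions (each swap of adjacent out-of-order elements removes one inversion and no swap can remove more).
Count inversions — for each element, later elements that are smaller:
37: 34, 28, 18, 15, 35 → 5
34: 28, 18, 15 → 3
28: 18, 15 → 2
18: 15 → 1
15: none → 0
35: none → 0
Total inversions: 5 + 3 + 2 + 1 + 0 + 0 = 11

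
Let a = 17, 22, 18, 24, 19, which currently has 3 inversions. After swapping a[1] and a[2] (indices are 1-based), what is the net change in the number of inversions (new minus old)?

+1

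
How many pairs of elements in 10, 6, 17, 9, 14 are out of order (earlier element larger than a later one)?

For each element, count later entries that are smaller:
10 → 6, 9 → 2
6 → none → 0
17 → 9, 14 → 2
9 → none → 0
14 → none → 0
Sum: 2 + 0 + 2 + 0 + 0 = 4

4 out-of-order pairs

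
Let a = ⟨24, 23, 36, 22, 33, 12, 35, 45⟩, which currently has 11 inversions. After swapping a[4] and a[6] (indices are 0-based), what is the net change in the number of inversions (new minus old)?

+1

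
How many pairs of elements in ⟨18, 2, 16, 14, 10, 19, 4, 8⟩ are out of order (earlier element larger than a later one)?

For each element, count later entries that are smaller:
18: 6
2: 0
16: 4
14: 3
10: 2
19: 2
4: 0
8: 0
Sum: 6 + 0 + 4 + 3 + 2 + 2 + 0 + 0 = 17

Inversions: 17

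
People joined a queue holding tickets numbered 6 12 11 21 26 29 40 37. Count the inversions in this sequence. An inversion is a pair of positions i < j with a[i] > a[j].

2

For each element, count later entries that are smaller:
6 → none → 0
12 → 11 → 1
11 → none → 0
21 → none → 0
26 → none → 0
29 → none → 0
40 → 37 → 1
37 → none → 0
Sum: 0 + 1 + 0 + 0 + 0 + 0 + 1 + 0 = 2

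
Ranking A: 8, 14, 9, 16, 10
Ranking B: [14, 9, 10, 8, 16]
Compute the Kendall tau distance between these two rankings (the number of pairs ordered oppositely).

Assign each item its position (1..5) in the first ordering, then rewrite the second ordering as that position sequence:
positions: 8→1, 14→2, 9→3, 16→4, 10→5
second ordering as positions: [2, 3, 5, 1, 4]
Discordant pairs = inversions in this position sequence.
2: 1 → 1
3: 1 → 1
5: 1, 4 → 2
1: 0
4: 0
Total: 1 + 1 + 2 + 0 + 0 = 4

4 discordant pairs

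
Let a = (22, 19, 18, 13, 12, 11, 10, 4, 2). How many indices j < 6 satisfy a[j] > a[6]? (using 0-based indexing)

6 such elements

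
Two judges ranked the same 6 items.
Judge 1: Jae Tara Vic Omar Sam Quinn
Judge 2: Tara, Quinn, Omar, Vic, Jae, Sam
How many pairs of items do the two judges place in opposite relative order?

8 discordant pairs

Assign each item its position (1..6) in the first ordering, then rewrite the second ordering as that position sequence:
positions: Jae→1, Tara→2, Vic→3, Omar→4, Sam→5, Quinn→6
second ordering as positions: [2, 6, 4, 3, 1, 5]
Discordant pairs = inversions in this position sequence.
2: 1 → 1
6: 4, 3, 1, 5 → 4
4: 3, 1 → 2
3: 1 → 1
1: 0
5: 0
Total: 1 + 4 + 2 + 1 + 0 + 0 = 8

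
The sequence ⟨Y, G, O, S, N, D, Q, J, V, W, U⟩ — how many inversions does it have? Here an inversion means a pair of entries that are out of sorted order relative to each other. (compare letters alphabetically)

23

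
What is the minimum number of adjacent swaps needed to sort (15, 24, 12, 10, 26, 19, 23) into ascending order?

Each adjacent swap fixes exactly one inversion, so the minimum swap count equals the number of inversions.
Count inversions — for each element, later elements that are smaller:
15: 12, 10 → 2
24: 12, 10, 19, 23 → 4
12: 10 → 1
10: none → 0
26: 19, 23 → 2
19: none → 0
23: none → 0
Total inversions: 2 + 4 + 1 + 0 + 2 + 0 + 0 = 9

Adjacent swaps: 9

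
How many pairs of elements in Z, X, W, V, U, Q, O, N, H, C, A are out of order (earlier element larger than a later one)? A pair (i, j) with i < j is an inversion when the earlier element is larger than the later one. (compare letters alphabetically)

Sweep left to right; for each value list the smaller values that follow it:
Z → X, W, V, U, Q, O, N, H, C, A → 10
X → W, V, U, Q, O, N, H, C, A → 9
W → V, U, Q, O, N, H, C, A → 8
V → U, Q, O, N, H, C, A → 7
U → Q, O, N, H, C, A → 6
Q → O, N, H, C, A → 5
O → N, H, C, A → 4
N → H, C, A → 3
H → C, A → 2
C → A → 1
A → none → 0
Sum: 10 + 9 + 8 + 7 + 6 + 5 + 4 + 3 + 2 + 1 + 0 = 55

There are 55 out-of-order pairs.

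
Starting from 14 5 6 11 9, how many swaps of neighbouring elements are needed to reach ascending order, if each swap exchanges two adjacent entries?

5 adjacent swaps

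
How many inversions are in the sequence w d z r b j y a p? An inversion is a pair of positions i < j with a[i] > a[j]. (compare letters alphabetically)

22 inversions

Sweep left to right; for each value list the smaller values that follow it:
w: 6
d: 2
z: 6
r: 4
b: 1
j: 1
y: 2
a: 0
p: 0
Sum: 6 + 2 + 6 + 4 + 1 + 1 + 2 + 0 + 0 = 22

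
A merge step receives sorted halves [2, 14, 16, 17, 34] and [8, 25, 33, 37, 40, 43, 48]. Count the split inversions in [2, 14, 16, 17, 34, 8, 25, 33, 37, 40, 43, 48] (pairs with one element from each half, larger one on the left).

Cross-inversions: 6

Take each right-half value and tally the left-half values above it:
r = 8: 14, 16, 17, 34 → 4
r = 25: 34 → 1
r = 33: 34 → 1
r = 37: none → 0
r = 40: none → 0
r = 43: none → 0
r = 48: none → 0
Cross-inversions: 4 + 1 + 1 + 0 + 0 + 0 + 0 = 6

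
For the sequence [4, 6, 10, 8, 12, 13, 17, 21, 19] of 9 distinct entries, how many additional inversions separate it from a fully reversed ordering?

34 inversions short

Maximum inversions for 9 distinct elements is C(9, 2) = 9·8/2 = 36.
Current inversions — for each element, count later smaller elements:
4: 0
6: 0
10: 1
8: 0
12: 0
13: 0
17: 0
21: 1
19: 0
Current total: 0 + 0 + 1 + 0 + 0 + 0 + 0 + 1 + 0 = 2
Shortfall: 36 − 2 = 34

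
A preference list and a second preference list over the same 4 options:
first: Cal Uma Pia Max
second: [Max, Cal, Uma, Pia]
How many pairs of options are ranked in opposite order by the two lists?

Assign each item its position (1..4) in the first ordering, then rewrite the second ordering as that position sequence:
positions: Cal→1, Uma→2, Pia→3, Max→4
second ordering as positions: [4, 1, 2, 3]
Discordant pairs = inversions in this position sequence.
4: 1, 2, 3 → 3
1: 0
2: 0
3: 0
Total: 3 + 0 + 0 + 0 = 3

3 pairs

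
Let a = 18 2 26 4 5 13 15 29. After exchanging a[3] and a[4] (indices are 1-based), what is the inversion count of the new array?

8 inversions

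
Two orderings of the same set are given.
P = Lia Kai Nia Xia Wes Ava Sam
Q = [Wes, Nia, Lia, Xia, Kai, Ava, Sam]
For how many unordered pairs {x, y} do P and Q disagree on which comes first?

Assign each item its position (1..7) in the first ordering, then rewrite the second ordering as that position sequence:
positions: Lia→1, Kai→2, Nia→3, Xia→4, Wes→5, Ava→6, Sam→7
second ordering as positions: [5, 3, 1, 4, 2, 6, 7]
Discordant pairs = inversions in this position sequence.
5: 3, 1, 4, 2 → 4
3: 1, 2 → 2
1: 0
4: 2 → 1
2: 0
6: 0
7: 0
Total: 4 + 2 + 0 + 1 + 0 + 0 + 0 = 7

Disagreeing pairs: 7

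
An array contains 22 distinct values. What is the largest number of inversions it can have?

Inversions: 231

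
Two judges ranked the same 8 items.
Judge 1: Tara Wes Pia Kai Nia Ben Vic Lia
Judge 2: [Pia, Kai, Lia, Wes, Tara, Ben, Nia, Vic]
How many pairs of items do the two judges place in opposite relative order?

Discordant pairs: 11

Assign each item its position (1..8) in the first ordering, then rewrite the second ordering as that position sequence:
positions: Tara→1, Wes→2, Pia→3, Kai→4, Nia→5, Ben→6, Vic→7, Lia→8
second ordering as positions: [3, 4, 8, 2, 1, 6, 5, 7]
Discordant pairs = inversions in this position sequence.
3: 2, 1 → 2
4: 2, 1 → 2
8: 2, 1, 6, 5, 7 → 5
2: 1 → 1
1: 0
6: 5 → 1
5: 0
7: 0
Total: 2 + 2 + 5 + 1 + 0 + 1 + 0 + 0 = 11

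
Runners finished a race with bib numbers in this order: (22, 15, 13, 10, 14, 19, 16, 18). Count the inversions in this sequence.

13 inversions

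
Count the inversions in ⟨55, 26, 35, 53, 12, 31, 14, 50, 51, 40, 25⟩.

31 inversions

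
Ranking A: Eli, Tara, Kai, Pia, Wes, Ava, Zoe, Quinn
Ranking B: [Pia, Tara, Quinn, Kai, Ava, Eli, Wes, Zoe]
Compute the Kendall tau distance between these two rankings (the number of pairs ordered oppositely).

12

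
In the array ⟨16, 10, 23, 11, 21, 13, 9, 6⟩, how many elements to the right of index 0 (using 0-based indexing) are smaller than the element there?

5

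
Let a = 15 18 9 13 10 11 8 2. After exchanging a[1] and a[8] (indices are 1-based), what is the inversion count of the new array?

12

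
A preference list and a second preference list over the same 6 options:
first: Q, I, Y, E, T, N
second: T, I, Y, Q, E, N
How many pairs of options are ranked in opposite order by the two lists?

Assign each item its position (1..6) in the first ordering, then rewrite the second ordering as that position sequence:
positions: Q→1, I→2, Y→3, E→4, T→5, N→6
second ordering as positions: [5, 2, 3, 1, 4, 6]
Discordant pairs = inversions in this position sequence.
5: 2, 3, 1, 4 → 4
2: 1 → 1
3: 1 → 1
1: 0
4: 0
6: 0
Total: 4 + 1 + 1 + 0 + 0 + 0 = 6

There are 6 pairs.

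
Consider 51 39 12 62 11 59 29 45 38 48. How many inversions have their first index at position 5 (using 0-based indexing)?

4 such elements

The element at index 5 is 59.
Elements after it: 29, 45, 38, 48
Those smaller than 59: 29, 45, 38, 48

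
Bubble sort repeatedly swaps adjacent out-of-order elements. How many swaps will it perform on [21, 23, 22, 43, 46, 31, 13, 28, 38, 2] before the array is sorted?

There are 23 adjacent swaps.

Each adjacent swap fixes exactly one inversion, so the minimum swap count equals the number of inversions.
Count inversions — for each element, later elements that are smaller:
21: 13, 2 → 2
23: 22, 13, 2 → 3
22: 13, 2 → 2
43: 31, 13, 28, 38, 2 → 5
46: 31, 13, 28, 38, 2 → 5
31: 13, 28, 2 → 3
13: 2 → 1
28: 2 → 1
38: 2 → 1
2: none → 0
Total inversions: 2 + 3 + 2 + 5 + 5 + 3 + 1 + 1 + 1 + 0 = 23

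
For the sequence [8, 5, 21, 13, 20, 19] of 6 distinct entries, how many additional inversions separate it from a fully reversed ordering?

10 inversions short

Maximum inversions for 6 distinct elements is C(6, 2) = 6·5/2 = 15.
Current inversions — for each element, count later smaller elements:
8: 1
5: 0
21: 3
13: 0
20: 1
19: 0
Current total: 1 + 0 + 3 + 0 + 1 + 0 = 5
Shortfall: 15 − 5 = 10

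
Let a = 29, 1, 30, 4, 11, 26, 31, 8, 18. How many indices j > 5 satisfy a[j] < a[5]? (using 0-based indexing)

2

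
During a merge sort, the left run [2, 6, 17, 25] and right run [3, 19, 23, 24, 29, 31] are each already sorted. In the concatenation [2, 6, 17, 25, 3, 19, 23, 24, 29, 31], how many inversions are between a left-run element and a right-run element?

Cross-inversions: 6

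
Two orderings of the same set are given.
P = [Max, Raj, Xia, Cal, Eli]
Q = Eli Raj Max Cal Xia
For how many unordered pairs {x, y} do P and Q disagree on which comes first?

6

Assign each item its position (1..5) in the first ordering, then rewrite the second ordering as that position sequence:
positions: Max→1, Raj→2, Xia→3, Cal→4, Eli→5
second ordering as positions: [5, 2, 1, 4, 3]
Discordant pairs = inversions in this position sequence.
5: 2, 1, 4, 3 → 4
2: 1 → 1
1: 0
4: 3 → 1
3: 0
Total: 4 + 1 + 0 + 1 + 0 = 6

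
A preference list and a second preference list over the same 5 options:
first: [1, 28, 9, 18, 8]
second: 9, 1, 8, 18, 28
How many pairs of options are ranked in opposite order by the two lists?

Pairs: 5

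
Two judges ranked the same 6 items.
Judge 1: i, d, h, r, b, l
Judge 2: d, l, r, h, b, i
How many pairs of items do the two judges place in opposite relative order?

Discordant pairs: 9

Assign each item its position (1..6) in the first ordering, then rewrite the second ordering as that position sequence:
positions: i→1, d→2, h→3, r→4, b→5, l→6
second ordering as positions: [2, 6, 4, 3, 5, 1]
Discordant pairs = inversions in this position sequence.
2: 1 → 1
6: 4, 3, 5, 1 → 4
4: 3, 1 → 2
3: 1 → 1
5: 1 → 1
1: 0
Total: 1 + 4 + 2 + 1 + 1 + 0 = 9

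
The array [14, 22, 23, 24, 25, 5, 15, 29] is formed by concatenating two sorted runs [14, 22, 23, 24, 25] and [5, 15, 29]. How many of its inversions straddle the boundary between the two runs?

9 split inversions

Count, for every r in R, how many entries of L exceed r:
r = 5: 14, 22, 23, 24, 25 → 5
r = 15: 22, 23, 24, 25 → 4
r = 29: none → 0
Cross-inversions: 5 + 4 + 0 = 9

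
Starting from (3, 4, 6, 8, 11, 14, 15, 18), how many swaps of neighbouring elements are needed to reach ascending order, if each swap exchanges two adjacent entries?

0

Minimum adjacent swaps = number of inversions (each swap of adjacent out-of-order elements removes one inversion and no swap can remove more).
Count inversions — for each element, later elements that are smaller:
3: none → 0
4: none → 0
6: none → 0
8: none → 0
11: none → 0
14: none → 0
15: none → 0
18: none → 0
Total inversions: 0 + 0 + 0 + 0 + 0 + 0 + 0 + 0 = 0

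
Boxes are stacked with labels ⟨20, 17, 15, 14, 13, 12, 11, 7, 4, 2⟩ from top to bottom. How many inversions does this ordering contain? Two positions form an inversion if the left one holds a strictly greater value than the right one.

For each element, count later entries that are smaller:
20 → 17, 15, 14, 13, 12, 11, 7, 4, 2 → 9
17 → 15, 14, 13, 12, 11, 7, 4, 2 → 8
15 → 14, 13, 12, 11, 7, 4, 2 → 7
14 → 13, 12, 11, 7, 4, 2 → 6
13 → 12, 11, 7, 4, 2 → 5
12 → 11, 7, 4, 2 → 4
11 → 7, 4, 2 → 3
7 → 4, 2 → 2
4 → 2 → 1
2 → none → 0
Sum: 9 + 8 + 7 + 6 + 5 + 4 + 3 + 2 + 1 + 0 = 45

45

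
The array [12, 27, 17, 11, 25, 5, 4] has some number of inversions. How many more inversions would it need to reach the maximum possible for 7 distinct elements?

Maximum inversions for 7 distinct elements is C(7, 2) = 7·6/2 = 21.
Current inversions — for each element, count later smaller elements:
12: 3
27: 5
17: 3
11: 2
25: 2
5: 1
4: 0
Current total: 3 + 5 + 3 + 2 + 2 + 1 + 0 = 16
Shortfall: 21 − 16 = 5

5 inversions short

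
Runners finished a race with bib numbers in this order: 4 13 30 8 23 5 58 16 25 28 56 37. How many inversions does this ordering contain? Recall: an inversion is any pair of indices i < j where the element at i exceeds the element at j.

There are 17 inversions.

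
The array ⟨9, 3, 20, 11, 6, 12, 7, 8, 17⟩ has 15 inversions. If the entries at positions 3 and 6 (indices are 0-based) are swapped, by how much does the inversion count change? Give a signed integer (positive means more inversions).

-1

Positions 3 and 6 hold 11 and 7; after swapping, the array is [9, 3, 20, 7, 6, 12, 11, 8, 17].
For each element, count later entries that are smaller:
9: 4
3: 0
20: 6
7: 1
6: 0
12: 2
11: 1
8: 0
17: 0
Sum: 4 + 0 + 6 + 1 + 0 + 2 + 1 + 0 + 0 = 14
Change: 14 − 15 = -1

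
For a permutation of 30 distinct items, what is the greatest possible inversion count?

The maximum occurs when the array is in strictly decreasing order: every one of the C(30, 2) pairs is inverted.
C(30, 2) = 30·29/2 = 435

435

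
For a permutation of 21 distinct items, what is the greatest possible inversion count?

210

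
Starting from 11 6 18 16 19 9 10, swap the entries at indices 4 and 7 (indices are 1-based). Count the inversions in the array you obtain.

Positions 4 and 7 hold 16 and 10; after swapping, the array is [11, 6, 18, 10, 19, 9, 16].
For each element, count later entries that are smaller:
11: 3
6: 0
18: 3
10: 1
19: 2
9: 0
16: 0
Sum: 3 + 0 + 3 + 1 + 2 + 0 + 0 = 9

Inversions: 9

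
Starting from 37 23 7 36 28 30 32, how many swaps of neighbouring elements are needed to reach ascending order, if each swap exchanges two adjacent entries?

Minimum adjacent swaps = number of inversions (each swap of adjacent out-of-order elements removes one inversion and no swap can remove more).
Count inversions — for each element, later elements that are smaller:
37: 23, 7, 36, 28, 30, 32 → 6
23: 7 → 1
7: none → 0
36: 28, 30, 32 → 3
28: none → 0
30: none → 0
32: none → 0
Total inversions: 6 + 1 + 0 + 3 + 0 + 0 + 0 = 10

10 adjacent swaps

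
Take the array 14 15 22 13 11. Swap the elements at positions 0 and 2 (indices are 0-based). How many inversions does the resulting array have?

10 inversions

Positions 0 and 2 hold 14 and 22; after swapping, the array is [22, 15, 14, 13, 11].
Element-by-element contributions:
22: 4
15: 3
14: 2
13: 1
11: 0
Sum: 4 + 3 + 2 + 1 + 0 = 10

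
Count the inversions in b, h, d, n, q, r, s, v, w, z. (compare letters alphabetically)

1 out-of-order pair

Count, for each position, how many later elements it exceeds:
b: 0
h: 1
d: 0
n: 0
q: 0
r: 0
s: 0
v: 0
w: 0
z: 0
Sum: 0 + 1 + 0 + 0 + 0 + 0 + 0 + 0 + 0 + 0 = 1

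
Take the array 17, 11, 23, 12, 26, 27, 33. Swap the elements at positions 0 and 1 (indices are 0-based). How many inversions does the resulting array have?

2 inversions

Positions 0 and 1 hold 17 and 11; after swapping, the array is [11, 17, 23, 12, 26, 27, 33].
Element-by-element contributions:
11: 0
17: 1
23: 1
12: 0
26: 0
27: 0
33: 0
Sum: 0 + 1 + 1 + 0 + 0 + 0 + 0 = 2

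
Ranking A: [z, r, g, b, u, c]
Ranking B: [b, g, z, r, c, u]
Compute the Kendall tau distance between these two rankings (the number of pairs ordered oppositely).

6 discordant pairs

Assign each item its position (1..6) in the first ordering, then rewrite the second ordering as that position sequence:
positions: z→1, r→2, g→3, b→4, u→5, c→6
second ordering as positions: [4, 3, 1, 2, 6, 5]
Discordant pairs = inversions in this position sequence.
4: 3, 1, 2 → 3
3: 1, 2 → 2
1: 0
2: 0
6: 5 → 1
5: 0
Total: 3 + 2 + 0 + 0 + 1 + 0 = 6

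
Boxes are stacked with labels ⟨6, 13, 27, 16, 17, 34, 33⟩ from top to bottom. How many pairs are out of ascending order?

Inversion pairs (indices are 0-based):
(2,3): 27 > 16
(2,4): 27 > 17
(5,6): 34 > 33
That's 3 pairs.

3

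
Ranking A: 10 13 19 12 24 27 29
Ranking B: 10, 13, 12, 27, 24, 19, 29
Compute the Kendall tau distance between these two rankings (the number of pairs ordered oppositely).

Assign each item its position (1..7) in the first ordering, then rewrite the second ordering as that position sequence:
positions: 10→1, 13→2, 19→3, 12→4, 24→5, 27→6, 29→7
second ordering as positions: [1, 2, 4, 6, 5, 3, 7]
Discordant pairs = inversions in this position sequence.
1: 0
2: 0
4: 3 → 1
6: 5, 3 → 2
5: 3 → 1
3: 0
7: 0
Total: 0 + 0 + 1 + 2 + 1 + 0 + 0 = 4

There are 4 discordant pairs.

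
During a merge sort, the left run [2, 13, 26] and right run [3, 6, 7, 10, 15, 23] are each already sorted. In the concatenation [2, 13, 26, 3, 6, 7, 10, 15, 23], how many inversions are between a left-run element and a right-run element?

Take each right-half value and tally the left-half values above it:
r = 3: 13, 26 → 2
r = 6: 13, 26 → 2
r = 7: 13, 26 → 2
r = 10: 13, 26 → 2
r = 15: 26 → 1
r = 23: 26 → 1
Cross-inversions: 2 + 2 + 2 + 2 + 1 + 1 = 10

10 cross-inversions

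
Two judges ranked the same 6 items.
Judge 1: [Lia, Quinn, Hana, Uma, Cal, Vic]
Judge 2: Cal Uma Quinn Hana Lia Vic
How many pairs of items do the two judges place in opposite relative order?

Discordant pairs: 9

Assign each item its position (1..6) in the first ordering, then rewrite the second ordering as that position sequence:
positions: Lia→1, Quinn→2, Hana→3, Uma→4, Cal→5, Vic→6
second ordering as positions: [5, 4, 2, 3, 1, 6]
Discordant pairs = inversions in this position sequence.
5: 4, 2, 3, 1 → 4
4: 2, 3, 1 → 3
2: 1 → 1
3: 1 → 1
1: 0
6: 0
Total: 4 + 3 + 1 + 1 + 0 + 0 = 9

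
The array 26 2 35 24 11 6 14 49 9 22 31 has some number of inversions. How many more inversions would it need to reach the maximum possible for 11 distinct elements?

30 inversions short

Maximum inversions for 11 distinct elements is C(11, 2) = 11·10/2 = 55.
Current inversions — for each element, count later smaller elements:
26: 7
2: 0
35: 7
24: 5
11: 2
6: 0
14: 1
49: 3
9: 0
22: 0
31: 0
Current total: 7 + 0 + 7 + 5 + 2 + 0 + 1 + 3 + 0 + 0 + 0 = 25
Shortfall: 55 − 25 = 30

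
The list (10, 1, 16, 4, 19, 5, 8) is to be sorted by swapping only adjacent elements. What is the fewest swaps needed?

9 adjacent swaps

The minimum number of adjacent swaps to sort an array equals its inversion count, since every such swap removes exactly one inversion.
Count inversions — for each element, later elements that are smaller:
10: 1, 4, 5, 8 → 4
1: none → 0
16: 4, 5, 8 → 3
4: none → 0
19: 5, 8 → 2
5: none → 0
8: none → 0
Total inversions: 4 + 0 + 3 + 0 + 2 + 0 + 0 = 9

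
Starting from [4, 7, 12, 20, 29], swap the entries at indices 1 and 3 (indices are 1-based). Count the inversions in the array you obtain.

Positions 1 and 3 hold 4 and 12; after swapping, the array is [12, 7, 4, 20, 29].
Count, for each position, how many later elements it exceeds:
12: 2
7: 1
4: 0
20: 0
29: 0
Sum: 2 + 1 + 0 + 0 + 0 = 3

3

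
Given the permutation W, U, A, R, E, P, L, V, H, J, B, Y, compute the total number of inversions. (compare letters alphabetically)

37 out-of-order pairs

Sweep left to right; for each value list the smaller values that follow it:
W: 10
U: 8
A: 0
R: 6
E: 1
P: 4
L: 3
V: 3
H: 1
J: 1
B: 0
Y: 0
Sum: 10 + 8 + 0 + 6 + 1 + 4 + 3 + 3 + 1 + 1 + 0 + 0 = 37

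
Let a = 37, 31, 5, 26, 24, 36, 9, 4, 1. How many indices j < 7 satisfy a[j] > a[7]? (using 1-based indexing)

5

The element at index 7 is 9.
Elements before it: 37, 31, 5, 26, 24, 36
Those larger than 9: 37, 31, 26, 24, 36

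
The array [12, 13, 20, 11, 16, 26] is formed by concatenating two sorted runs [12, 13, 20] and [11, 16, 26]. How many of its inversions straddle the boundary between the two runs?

For each element r of the right run, count left-run elements greater than r:
r = 11: 12, 13, 20 → 3
r = 16: 20 → 1
r = 26: none → 0
Cross-inversions: 3 + 1 + 0 = 4

There are 4 cross-inversions.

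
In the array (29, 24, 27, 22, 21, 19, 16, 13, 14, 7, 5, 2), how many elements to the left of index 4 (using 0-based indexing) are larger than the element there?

4

The element at index 4 is 21.
Elements before it: 29, 24, 27, 22
Those larger than 21: 29, 24, 27, 22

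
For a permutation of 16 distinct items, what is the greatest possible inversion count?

A reversed (strictly descending) arrangement makes every pair an inversion, giving C(16, 2) inversions.
C(16, 2) = 16·15/2 = 120

120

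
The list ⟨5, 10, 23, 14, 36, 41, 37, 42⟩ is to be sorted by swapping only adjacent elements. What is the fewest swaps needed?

2 adjacent swaps

Minimum adjacent swaps = number of inversions (each swap of adjacent out-of-order elements removes one inversion and no swap can remove more).
Count inversions — for each element, later elements that are smaller:
5: none → 0
10: none → 0
23: 14 → 1
14: none → 0
36: none → 0
41: 37 → 1
37: none → 0
42: none → 0
Total inversions: 0 + 0 + 1 + 0 + 0 + 1 + 0 + 0 = 2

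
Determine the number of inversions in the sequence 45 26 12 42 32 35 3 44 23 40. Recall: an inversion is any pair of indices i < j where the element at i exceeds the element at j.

24 inversions

Count, for each position, how many later elements it exceeds:
45 → 26, 12, 42, 32, 35, 3, 44, 23, 40 → 9
26 → 12, 3, 23 → 3
12 → 3 → 1
42 → 32, 35, 3, 23, 40 → 5
32 → 3, 23 → 2
35 → 3, 23 → 2
3 → none → 0
44 → 23, 40 → 2
23 → none → 0
40 → none → 0
Sum: 9 + 3 + 1 + 5 + 2 + 2 + 0 + 2 + 0 + 0 = 24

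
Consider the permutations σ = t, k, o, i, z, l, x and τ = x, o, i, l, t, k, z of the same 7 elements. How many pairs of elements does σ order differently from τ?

Assign each item its position (1..7) in the first ordering, then rewrite the second ordering as that position sequence:
positions: t→1, k→2, o→3, i→4, z→5, l→6, x→7
second ordering as positions: [7, 3, 4, 6, 1, 2, 5]
Discordant pairs = inversions in this position sequence.
7: 3, 4, 6, 1, 2, 5 → 6
3: 1, 2 → 2
4: 1, 2 → 2
6: 1, 2, 5 → 3
1: 0
2: 0
5: 0
Total: 6 + 2 + 2 + 3 + 0 + 0 + 0 = 13

13 discordant pairs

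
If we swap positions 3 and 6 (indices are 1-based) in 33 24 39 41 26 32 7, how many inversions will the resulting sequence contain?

Positions 3 and 6 hold 39 and 32; after swapping, the array is [33, 24, 32, 41, 26, 39, 7].
Count, for each position, how many later elements it exceeds:
33 → 24, 32, 26, 7 → 4
24 → 7 → 1
32 → 26, 7 → 2
41 → 26, 39, 7 → 3
26 → 7 → 1
39 → 7 → 1
7 → none → 0
Sum: 4 + 1 + 2 + 3 + 1 + 1 + 0 = 12

12 inversions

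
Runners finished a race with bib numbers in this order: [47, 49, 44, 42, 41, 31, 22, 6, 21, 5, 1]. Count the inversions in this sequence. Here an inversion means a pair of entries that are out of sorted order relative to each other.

53 inversions

For each element, count later entries that are smaller:
47: 9
49: 9
44: 8
42: 7
41: 6
31: 5
22: 4
6: 2
21: 2
5: 1
1: 0
Sum: 9 + 9 + 8 + 7 + 6 + 5 + 4 + 2 + 2 + 1 + 0 = 53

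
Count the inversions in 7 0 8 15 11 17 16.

Listing every pair i<j with a[i]>a[j] (using 1-based positions):
(1,2): 7 > 0
(4,5): 15 > 11
(6,7): 17 > 16
That's 3 pairs.

3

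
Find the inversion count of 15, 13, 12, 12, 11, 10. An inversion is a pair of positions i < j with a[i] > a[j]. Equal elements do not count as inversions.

Sweep left to right; for each value list the smaller values that follow it:
15: 5
13: 4
12: 2
12: 2
11: 1
10: 0
Sum: 5 + 4 + 2 + 2 + 1 + 0 = 14

14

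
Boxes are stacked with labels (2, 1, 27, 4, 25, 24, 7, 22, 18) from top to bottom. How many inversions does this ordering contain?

15

For each element, count later entries that are smaller:
2: 1
1: 0
27: 6
4: 0
25: 4
24: 3
7: 0
22: 1
18: 0
Sum: 1 + 0 + 6 + 0 + 4 + 3 + 0 + 1 + 0 = 15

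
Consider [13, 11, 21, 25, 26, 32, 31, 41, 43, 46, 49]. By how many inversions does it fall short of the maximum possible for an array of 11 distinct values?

53

Maximum inversions for 11 distinct elements is C(11, 2) = 11·10/2 = 55.
Current inversions — for each element, count later smaller elements:
13: 1
11: 0
21: 0
25: 0
26: 0
32: 1
31: 0
41: 0
43: 0
46: 0
49: 0
Current total: 1 + 0 + 0 + 0 + 0 + 1 + 0 + 0 + 0 + 0 + 0 = 2
Shortfall: 55 − 2 = 53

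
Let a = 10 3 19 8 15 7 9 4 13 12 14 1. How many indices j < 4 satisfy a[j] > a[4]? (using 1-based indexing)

The element at index 4 is 8.
Elements before it: 10, 3, 19
Those larger than 8: 10, 19

2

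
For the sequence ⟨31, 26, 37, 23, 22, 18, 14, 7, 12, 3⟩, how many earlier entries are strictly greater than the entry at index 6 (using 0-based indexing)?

The element at index 6 is 14.
Elements before it: 31, 26, 37, 23, 22, 18
Those larger than 14: 31, 26, 37, 23, 22, 18

6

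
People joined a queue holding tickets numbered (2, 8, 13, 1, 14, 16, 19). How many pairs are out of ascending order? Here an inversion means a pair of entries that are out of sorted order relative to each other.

3

Element-by-element contributions:
2 → 1 → 1
8 → 1 → 1
13 → 1 → 1
1 → none → 0
14 → none → 0
16 → none → 0
19 → none → 0
Sum: 1 + 1 + 1 + 0 + 0 + 0 + 0 = 3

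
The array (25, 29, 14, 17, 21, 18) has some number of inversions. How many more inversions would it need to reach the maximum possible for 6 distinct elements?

Maximum inversions for 6 distinct elements is C(6, 2) = 6·5/2 = 15.
Current inversions — for each element, count later smaller elements:
25: 4
29: 4
14: 0
17: 0
21: 1
18: 0
Current total: 4 + 4 + 0 + 0 + 1 + 0 = 9
Shortfall: 15 − 9 = 6

6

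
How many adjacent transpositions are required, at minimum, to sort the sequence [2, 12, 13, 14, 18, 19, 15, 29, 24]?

There are 3 swaps.

Each adjacent swap fixes exactly one inversion, so the minimum swap count equals the number of inversions.
Count inversions — for each element, later elements that are smaller:
2: none → 0
12: none → 0
13: none → 0
14: none → 0
18: 15 → 1
19: 15 → 1
15: none → 0
29: 24 → 1
24: none → 0
Total inversions: 0 + 0 + 0 + 0 + 1 + 1 + 0 + 1 + 0 = 3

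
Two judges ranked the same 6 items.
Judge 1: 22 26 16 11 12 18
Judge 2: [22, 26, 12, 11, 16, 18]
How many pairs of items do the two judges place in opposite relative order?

Assign each item its position (1..6) in the first ordering, then rewrite the second ordering as that position sequence:
positions: 22→1, 26→2, 16→3, 11→4, 12→5, 18→6
second ordering as positions: [1, 2, 5, 4, 3, 6]
Discordant pairs = inversions in this position sequence.
1: 0
2: 0
5: 4, 3 → 2
4: 3 → 1
3: 0
6: 0
Total: 0 + 0 + 2 + 1 + 0 + 0 = 3

3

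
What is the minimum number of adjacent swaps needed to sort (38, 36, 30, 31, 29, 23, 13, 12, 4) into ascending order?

35 adjacent swaps

Each adjacent swap fixes exactly one inversion, so the minimum swap count equals the number of inversions.
Count inversions — for each element, later elements that are smaller:
38: 36, 30, 31, 29, 23, 13, 12, 4 → 8
36: 30, 31, 29, 23, 13, 12, 4 → 7
30: 29, 23, 13, 12, 4 → 5
31: 29, 23, 13, 12, 4 → 5
29: 23, 13, 12, 4 → 4
23: 13, 12, 4 → 3
13: 12, 4 → 2
12: 4 → 1
4: none → 0
Total inversions: 8 + 7 + 5 + 5 + 4 + 3 + 2 + 1 + 0 = 35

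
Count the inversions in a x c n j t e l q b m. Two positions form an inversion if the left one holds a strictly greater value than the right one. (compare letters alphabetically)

26

Sweep left to right; for each value list the smaller values that follow it:
a → none → 0
x → c, n, j, t, e, l, q, b, m → 9
c → b → 1
n → j, e, l, b, m → 5
j → e, b → 2
t → e, l, q, b, m → 5
e → b → 1
l → b → 1
q → b, m → 2
b → none → 0
m → none → 0
Sum: 0 + 9 + 1 + 5 + 2 + 5 + 1 + 1 + 2 + 0 + 0 = 26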